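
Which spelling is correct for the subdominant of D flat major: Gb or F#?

Gb

Each scale degree takes a distinct letter name. Degree 4 of a scale on D must use the letter G.
Gb and F# are enharmonically the same pitch, but only Gb uses the letter G, so it is the correct spelling here.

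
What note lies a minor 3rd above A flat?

A up a major third is C#, so the target letter is C.
From Ab, a minor third is 3 semitones up: Cb.

Cb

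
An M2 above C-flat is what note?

C up a major second is D, so the target letter is D.
From Cb, a major second is 2 semitones up: Db.

Db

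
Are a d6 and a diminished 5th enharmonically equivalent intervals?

A diminished sixth spans 7 semitones; a diminished fifth spans 6.
The spans differ, so they are not enharmonic equivalents.

No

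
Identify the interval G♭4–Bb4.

The letter names run G→B, a span of 2 letter steps, so the interval is some kind of third.
Gb to Bb is 4 semitones. A major third is 4, so 4 makes it major.

major third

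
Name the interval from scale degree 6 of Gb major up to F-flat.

minor second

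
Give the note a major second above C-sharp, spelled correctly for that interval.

D#

A second above C lands on the letter D.
A major second spans 2 semitones, so C# moves to pitch class 3. On the letter D that is D#.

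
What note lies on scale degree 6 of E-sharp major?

C##

The E# major scale runs E# F## G## A# B# C## D##.
Degree 6 is C##.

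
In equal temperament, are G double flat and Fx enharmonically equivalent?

Two spellings are enharmonically equivalent only if they share a pitch class.
Here Gbb → 5, F## → 7; 5 ≠ 7, so they are not.

No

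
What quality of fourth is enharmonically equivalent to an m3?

doubly diminished

A minor third spans 3 semitones.
A fourth spanning 3 semitones is doubly diminished (the perfect fourth is 5).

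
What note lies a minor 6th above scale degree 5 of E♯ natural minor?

G#

Scale degree 5 of E# natural minor is B#.
A minor sixth (8 semitones) above B# lands on the letter G, giving G#.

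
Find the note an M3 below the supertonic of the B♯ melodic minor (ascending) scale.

A#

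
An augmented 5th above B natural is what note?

F##

B up a perfect fifth is F#, so the target letter is F.
From B, an augmented fifth is 8 semitones up: F##.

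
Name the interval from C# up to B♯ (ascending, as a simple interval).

major seventh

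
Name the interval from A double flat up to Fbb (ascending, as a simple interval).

minor sixth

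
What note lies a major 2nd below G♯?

G down a major second is F, so the target letter is F.
From G#, a major second is 2 semitones down: F#.

F#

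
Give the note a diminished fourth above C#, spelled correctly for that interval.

C up a perfect fourth is F, so the target letter is F.
From C#, a diminished fourth is 4 semitones up: F.

F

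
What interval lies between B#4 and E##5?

augmented fourth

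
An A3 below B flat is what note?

Gbb

A third below B lands on the letter G.
An augmented third spans 5 semitones, so Bb moves to pitch class 5. On the letter G that is Gbb.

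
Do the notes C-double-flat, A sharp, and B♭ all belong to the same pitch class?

Yes

Cbb is pitch class 10; A# is pitch class 10; Bb is pitch class 10.
All spellings map to pitch class 10, so they are enharmonically equivalent.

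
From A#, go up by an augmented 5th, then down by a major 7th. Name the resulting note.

F##

An augmented fifth up from A# is E## (letter E, 8 semitones up).
A major seventh down from E## is F## (letter F, 11 semitones down).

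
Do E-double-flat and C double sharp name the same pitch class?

Yes

Ebb is pitch class 2; C## is pitch class 2.
All spellings map to pitch class 2, so they are enharmonically equivalent.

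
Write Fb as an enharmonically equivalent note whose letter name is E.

E

Fb is pitch class 4. The letter E alone is pitch class 4.
Pitch class 4 on E needs no accidental: E.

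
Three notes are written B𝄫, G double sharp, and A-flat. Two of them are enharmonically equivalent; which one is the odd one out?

Ab

In 12-tone equal temperament, enharmonic equivalents share a pitch class. Bbb is pitch class 9; G## is pitch class 9; Ab is pitch class 8.
Bbb and G## share pitch class 9, while Ab is pitch class 8.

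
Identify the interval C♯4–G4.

diminished fifth

Counting letters C–D–E–F–G gives a fifth.
C#→G = 6 semitones, 1 narrower than the perfect fifth (7), so diminished.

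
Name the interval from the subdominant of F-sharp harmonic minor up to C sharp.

The subdominant of F# harmonic minor is B.
B up to C#: letters B→C make it a second; 2 semitones makes it major.

major second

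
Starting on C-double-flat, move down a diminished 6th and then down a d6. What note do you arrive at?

G#

A diminished sixth down from Cbb is Eb (letter E, 7 semitones down).
A diminished sixth down from Eb is G# (letter G, 7 semitones down).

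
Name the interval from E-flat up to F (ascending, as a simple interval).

major second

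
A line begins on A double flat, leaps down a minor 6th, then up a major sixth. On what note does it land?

Ab

A minor sixth down from Abb is Cb (letter C, 8 semitones down).
A major sixth up from Cb is Ab (letter A, 9 semitones up).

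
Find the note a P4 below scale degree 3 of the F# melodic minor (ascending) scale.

E

Scale degree 3 of F# melodic minor (ascending) is A.
A perfect fourth (5 semitones) below A lands on the letter E, giving E.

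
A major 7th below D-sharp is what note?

D down a major seventh is Eb, so the target letter is E.
From D#, a major seventh is 11 semitones down: E.

E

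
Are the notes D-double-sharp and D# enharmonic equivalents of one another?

D## is pitch class 4; D# is pitch class 3.
The pitch classes differ (4 vs. 3), so they are not enharmonic equivalents.

No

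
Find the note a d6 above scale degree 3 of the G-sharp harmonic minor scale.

Gb

Scale degree 3 of G# harmonic minor is B.
A diminished sixth (7 semitones) above B lands on the letter G, giving Gb.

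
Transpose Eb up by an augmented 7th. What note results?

D#

A seventh above E lands on the letter D.
An augmented seventh spans 12 semitones, so Eb moves to pitch class 3. On the letter D that is D#.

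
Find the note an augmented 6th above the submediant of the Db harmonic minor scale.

The submediant of Db harmonic minor is Bbb.
An augmented sixth (10 semitones) above Bbb lands on the letter G, giving G.

G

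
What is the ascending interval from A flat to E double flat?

Counting letters A–B–C–D–E gives a fifth.
Ab→Ebb = 6 semitones, 1 narrower than the perfect fifth (7), so diminished.

diminished fifth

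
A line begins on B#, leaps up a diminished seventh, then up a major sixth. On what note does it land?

F#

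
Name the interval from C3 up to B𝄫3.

diminished seventh

The letter names run C→B, a span of 6 letter steps, so the interval is some kind of seventh.
C to Bbb is 9 semitones. A major seventh is 11, so 9 makes it diminished.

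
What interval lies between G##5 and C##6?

perfect fourth

Counting letters G–A–B–C gives a fourth.
G##→C## = 5 semitones, exactly the perfect fourth.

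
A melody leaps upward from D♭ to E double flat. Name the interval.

Counting letters D–E gives a second.
Db→Ebb = 1 semitone, 1 narrower than the major second (2), so minor.

minor second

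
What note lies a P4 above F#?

B

A fourth above F lands on the letter B.
A perfect fourth spans 5 semitones, so F# moves to pitch class 11. On the letter B that is B.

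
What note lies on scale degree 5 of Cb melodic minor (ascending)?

The Cb melodic minor (ascending) scale runs Cb Db Ebb Fb Gb Ab Bb.
Degree 5 is Gb.

Gb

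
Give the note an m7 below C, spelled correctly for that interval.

C down a major seventh is Db, so the target letter is D.
From C, a minor seventh is 10 semitones down: D.

D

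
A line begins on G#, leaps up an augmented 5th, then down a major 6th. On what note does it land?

F##

An augmented fifth up from G# is D## (letter D, 8 semitones up).
A major sixth down from D## is F## (letter F, 9 semitones down).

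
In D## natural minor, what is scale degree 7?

The D## natural minor scale runs D## E## F## G## A## B# C##.
Degree 7 is C##.

C##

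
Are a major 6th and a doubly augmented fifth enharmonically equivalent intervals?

A major sixth spans 9 semitones; a doubly augmented fifth spans 9.
They are enharmonically equivalent.

Yes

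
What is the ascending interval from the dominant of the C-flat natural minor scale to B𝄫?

The dominant of Cb natural minor is Gb.
Gb up to Bbb: letters G→B make it a third; 3 semitones makes it minor.

minor third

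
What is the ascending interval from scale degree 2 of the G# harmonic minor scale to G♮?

diminished seventh

Scale degree 2 of G# harmonic minor is A#.
A# up to G: letters A→G make it a seventh; 9 semitones makes it diminished.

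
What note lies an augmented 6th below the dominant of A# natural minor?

The dominant of A# natural minor is E#.
An augmented sixth (10 semitones) below E# lands on the letter G, giving G.

G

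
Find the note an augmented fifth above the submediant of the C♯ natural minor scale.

The submediant of C# natural minor is A.
An augmented fifth (8 semitones) above A lands on the letter E, giving E#.

E#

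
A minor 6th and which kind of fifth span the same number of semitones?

A minor sixth spans 8 semitones.
A fifth spanning 8 semitones is augmented (the perfect fifth is 7).

augmented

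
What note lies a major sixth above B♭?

B up a major sixth is G#, so the target letter is G.
From Bb, a major sixth is 9 semitones up: G.

G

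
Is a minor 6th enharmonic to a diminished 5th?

A minor sixth spans 8 semitones; a diminished fifth spans 6.
The spans differ, so they are not enharmonic equivalents.

No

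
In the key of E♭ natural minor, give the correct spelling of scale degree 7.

Db

Degree 7 takes the letter 6 steps above E, which is D.
In natural minor, degree 7 sits 10 semitones above the tonic. Eb + 10 semitones is pitch class 1, spelled on D as Db.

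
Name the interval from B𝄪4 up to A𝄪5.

minor seventh

The letter names run B→A, a span of 6 letter steps, so the interval is some kind of seventh.
B## to A## is 10 semitones. A major seventh is 11, so 10 makes it minor.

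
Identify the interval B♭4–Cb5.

minor second

The letter names run B→C, a span of 1 letter step, so the interval is some kind of second.
Bb to Cb is 1 semitone. A major second is 2, so 1 makes it minor.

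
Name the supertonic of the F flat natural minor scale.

Gb

The Fb natural minor scale runs Fb Gb Abb Bbb Cb Dbb Ebb.
Degree 2 is Gb.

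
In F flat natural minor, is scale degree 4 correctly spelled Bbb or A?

Bbb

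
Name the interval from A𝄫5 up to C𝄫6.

minor third

Counting letters A–B–C gives a third.
Abb→Cbb = 3 semitones, 1 narrower than the major third (4), so minor.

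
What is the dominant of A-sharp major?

E#

Degree 5 takes the letter 4 steps above A, which is E.
In major, degree 5 sits 7 semitones above the tonic. A# + 7 semitones is pitch class 5, spelled on E as E#.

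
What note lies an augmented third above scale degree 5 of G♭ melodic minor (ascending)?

Scale degree 5 of Gb melodic minor (ascending) is Db.
An augmented third (5 semitones) above Db lands on the letter F, giving F#.

F#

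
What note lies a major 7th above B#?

A##

B up a major seventh is A#, so the target letter is A.
From B#, a major seventh is 11 semitones up: A##.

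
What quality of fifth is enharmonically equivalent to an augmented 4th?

An augmented fourth spans 6 semitones.
A fifth spanning 6 semitones is diminished (the perfect fifth is 7).

diminished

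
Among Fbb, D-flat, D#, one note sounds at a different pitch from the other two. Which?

In 12-tone equal temperament, enharmonic equivalents share a pitch class. Fbb is pitch class 3; Db is pitch class 1; D# is pitch class 3.
Fbb and D# share pitch class 3, while Db is pitch class 1.

Db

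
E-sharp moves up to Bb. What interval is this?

The letter names run E→B, a span of 4 letter steps, so the interval is some kind of fifth.
E# to Bb is 5 semitones. A perfect fifth is 7, so 5 makes it doubly diminished.

doubly diminished fifth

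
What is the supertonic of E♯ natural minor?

F##

The E# natural minor scale runs E# F## G# A# B# C# D#.
Degree 2 is F##.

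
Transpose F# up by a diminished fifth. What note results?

A fifth above F lands on the letter C.
A diminished fifth spans 6 semitones, so F# moves to pitch class 0. On the letter C that is C.

C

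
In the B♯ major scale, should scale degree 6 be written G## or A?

Each scale degree takes a distinct letter name. Degree 6 of a scale on B must use the letter G.
G## and A are enharmonically the same pitch, but only G## uses the letter G, so it is the correct spelling here.

G##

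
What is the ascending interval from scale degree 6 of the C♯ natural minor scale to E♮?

Scale degree 6 of C# natural minor is A.
A up to E: letters A→E make it a fifth; 7 semitones makes it perfect.

perfect fifth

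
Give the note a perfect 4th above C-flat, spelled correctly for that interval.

C up a perfect fourth is F, so the target letter is F.
From Cb, a perfect fourth is 5 semitones up: Fb.

Fb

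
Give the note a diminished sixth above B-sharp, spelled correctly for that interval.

B up a major sixth is G#, so the target letter is G.
From B#, a diminished sixth is 7 semitones up: G.

G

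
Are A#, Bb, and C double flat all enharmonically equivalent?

Yes

A# = pitch class 10 and Bb = pitch class 10 and Cbb = pitch class 10 — the same pitch class, so they are enharmonic equivalents.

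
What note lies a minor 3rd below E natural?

A third below E lands on the letter C.
A minor third spans 3 semitones, so E moves to pitch class 1. On the letter C that is C#.

C#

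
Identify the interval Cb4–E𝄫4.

Counting letters C–D–E gives a third.
Cb→Ebb = 3 semitones, 1 narrower than the major third (4), so minor.

minor third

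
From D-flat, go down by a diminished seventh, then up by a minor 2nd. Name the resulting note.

A diminished seventh down from Db is E (letter E, 9 semitones down).
A minor second up from E is F (letter F, 1 semitone up).

F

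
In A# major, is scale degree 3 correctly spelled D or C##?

Each scale degree takes a distinct letter name. Degree 3 of a scale on A must use the letter C.
C## and D are enharmonically the same pitch, but only C## uses the letter C, so it is the correct spelling here.

C##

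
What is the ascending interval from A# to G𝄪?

major seventh

The letter names run A→G, a span of 6 letter steps, so the interval is some kind of seventh.
A# to G## is 11 semitones. A major seventh is 11, so 11 makes it major.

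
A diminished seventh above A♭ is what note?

Gbb

A up a major seventh is G#, so the target letter is G.
From Ab, a diminished seventh is 9 semitones up: Gbb.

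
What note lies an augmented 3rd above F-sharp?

F up a major third is A, so the target letter is A.
From F#, an augmented third is 5 semitones up: A##.

A##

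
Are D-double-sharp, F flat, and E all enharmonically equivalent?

Yes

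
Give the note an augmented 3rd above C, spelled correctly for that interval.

A third above C lands on the letter E.
An augmented third spans 5 semitones, so C moves to pitch class 5. On the letter E that is E#.

E#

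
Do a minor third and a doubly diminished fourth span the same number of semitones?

Yes

A minor third spans 3 semitones; a doubly diminished fourth spans 3.
They are enharmonically equivalent.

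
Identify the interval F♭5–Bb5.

The letter names run F→B, a span of 3 letter steps, so the interval is some kind of fourth.
Fb to Bb is 6 semitones. A perfect fourth is 5, so 6 makes it augmented.

augmented fourth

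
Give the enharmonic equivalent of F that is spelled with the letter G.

Plain G sits 2 semitones above F, so on the letter G the same pitch needs a double flat: Gbb.

Gbb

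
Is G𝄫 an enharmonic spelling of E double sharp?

Two spellings are enharmonically equivalent only if they share a pitch class.
Here Gbb → 5, E## → 6; 5 ≠ 6, so they are not.

No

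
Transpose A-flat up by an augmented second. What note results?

B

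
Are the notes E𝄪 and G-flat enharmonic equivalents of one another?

Yes

E## = pitch class 6 and Gb = pitch class 6 — the same pitch class, so they are enharmonic equivalents.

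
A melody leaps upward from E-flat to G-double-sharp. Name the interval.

doubly augmented third

The letter names run E→G, a span of 2 letter steps, so the interval is some kind of third.
Eb to G## is 6 semitones. A major third is 4, so 6 makes it doubly augmented.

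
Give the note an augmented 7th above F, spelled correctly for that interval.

E#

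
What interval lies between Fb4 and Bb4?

augmented fourth

Counting letters F–G–A–B gives a fourth.
Fb→Bb = 6 semitones, 1 wider than the perfect fourth (5), so augmented.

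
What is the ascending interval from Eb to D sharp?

The letter names run E→D, a span of 6 letter steps, so the interval is some kind of seventh.
Eb to D# is 12 semitones. A major seventh is 11, so 12 makes it augmented.

augmented seventh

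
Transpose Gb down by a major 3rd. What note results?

G down a major third is Eb, so the target letter is E.
From Gb, a major third is 4 semitones down: Ebb.

Ebb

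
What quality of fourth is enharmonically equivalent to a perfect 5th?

A perfect fifth spans 7 semitones.
A fourth spanning 7 semitones is doubly augmented (the perfect fourth is 5).

doubly augmented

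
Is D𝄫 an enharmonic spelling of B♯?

Dbb is pitch class 0; B# is pitch class 0.
All spellings map to pitch class 0, so they are enharmonically equivalent.

Yes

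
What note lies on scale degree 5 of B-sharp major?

Degree 5 takes the letter 4 steps above B, which is F.
In major, degree 5 sits 7 semitones above the tonic. B# + 7 semitones is pitch class 7, spelled on F as F##.

F##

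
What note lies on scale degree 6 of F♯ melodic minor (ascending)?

D#

The F# melodic minor (ascending) scale runs F# G# A B C# D# E#.
Degree 6 is D#.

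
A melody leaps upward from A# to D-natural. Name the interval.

diminished fourth

Counting letters A–B–C–D gives a fourth.
A#→D = 4 semitones, 1 narrower than the perfect fourth (5), so diminished.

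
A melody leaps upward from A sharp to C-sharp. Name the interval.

minor third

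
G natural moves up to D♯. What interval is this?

augmented fifth

Counting letters G–A–B–C–D gives a fifth.
G→D# = 8 semitones, 1 wider than the perfect fifth (7), so augmented.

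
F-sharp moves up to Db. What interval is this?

diminished sixth

The letter names run F→D, a span of 5 letter steps, so the interval is some kind of sixth.
F# to Db is 7 semitones. A major sixth is 9, so 7 makes it diminished.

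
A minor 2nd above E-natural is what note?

A second above E lands on the letter F.
A minor second spans 1 semitone, so E moves to pitch class 5. On the letter F that is F.

F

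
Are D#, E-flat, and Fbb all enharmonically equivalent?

D# = pitch class 3 and Eb = pitch class 3 and Fbb = pitch class 3 — the same pitch class, so they are enharmonic equivalents.

Yes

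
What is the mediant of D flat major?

F

Degree 3 takes the letter 2 steps above D, which is F.
In major, degree 3 sits 4 semitones above the tonic. Db + 4 semitones is pitch class 5, spelled on F as F.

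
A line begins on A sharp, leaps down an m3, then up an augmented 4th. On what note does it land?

A minor third down from A# is F## (letter F, 3 semitones down).
An augmented fourth up from F## is B## (letter B, 6 semitones up).

B##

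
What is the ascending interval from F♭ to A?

augmented third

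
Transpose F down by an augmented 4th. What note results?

Cb

A fourth below F lands on the letter C.
An augmented fourth spans 6 semitones, so F moves to pitch class 11. On the letter C that is Cb.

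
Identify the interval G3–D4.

perfect fifth

Counting letters G–A–B–C–D gives a fifth.
G→D = 7 semitones, exactly the perfect fifth.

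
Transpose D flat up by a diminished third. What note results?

D up a major third is F#, so the target letter is F.
From Db, a diminished third is 2 semitones up: Fbb.

Fbb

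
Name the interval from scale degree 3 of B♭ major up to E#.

Scale degree 3 of Bb major is D.
D up to E#: letters D→E make it a second; 3 semitones makes it augmented.

augmented second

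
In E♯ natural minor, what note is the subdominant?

Degree 4 takes the letter 3 steps above E, which is A.
In natural minor, degree 4 sits 5 semitones above the tonic. E# + 5 semitones is pitch class 10, spelled on A as A#.

A#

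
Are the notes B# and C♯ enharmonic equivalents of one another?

No

Two spellings are enharmonically equivalent only if they share a pitch class.
Here B# → 0, C# → 1; 0 ≠ 1, so they are not.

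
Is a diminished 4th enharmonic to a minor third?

No

A diminished fourth spans 4 semitones; a minor third spans 3.
The spans differ, so they are not enharmonic equivalents.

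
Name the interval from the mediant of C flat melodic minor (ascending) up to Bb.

augmented fifth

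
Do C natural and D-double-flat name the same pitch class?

Yes

C = pitch class 0 and Dbb = pitch class 0 — the same pitch class, so they are enharmonic equivalents.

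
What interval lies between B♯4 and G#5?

minor sixth

Counting letters B–C–D–E–F–G gives a sixth.
B#→G# = 8 semitones, 1 narrower than the major sixth (9), so minor.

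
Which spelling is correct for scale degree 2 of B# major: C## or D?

Each scale degree takes a distinct letter name. Degree 2 of a scale on B must use the letter C.
C## and D are enharmonically the same pitch, but only C## uses the letter C, so it is the correct spelling here.

C##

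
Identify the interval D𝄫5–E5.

doubly augmented second

Counting letters D–E gives a second.
Dbb→E = 4 semitones, 2 wider than the major second (2), so doubly augmented.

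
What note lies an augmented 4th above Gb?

C

A fourth above G lands on the letter C.
An augmented fourth spans 6 semitones, so Gb moves to pitch class 0. On the letter C that is C.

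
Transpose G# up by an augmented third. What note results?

G up a major third is B, so the target letter is B.
From G#, an augmented third is 5 semitones up: B##.

B##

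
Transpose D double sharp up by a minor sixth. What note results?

B#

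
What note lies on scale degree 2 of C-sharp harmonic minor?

Degree 2 takes the letter 1 step above C, which is D.
In harmonic minor, degree 2 sits 2 semitones above the tonic. C# + 2 semitones is pitch class 3, spelled on D as D#.

D#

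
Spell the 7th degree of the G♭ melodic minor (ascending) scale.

F

Degree 7 takes the letter 6 steps above G, which is F.
In melodic minor (ascending), degree 7 sits 11 semitones above the tonic. Gb + 11 semitones is pitch class 5, spelled on F as F.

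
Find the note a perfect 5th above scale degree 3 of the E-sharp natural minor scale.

Scale degree 3 of E# natural minor is G#.
A perfect fifth (7 semitones) above G# lands on the letter D, giving D#.

D#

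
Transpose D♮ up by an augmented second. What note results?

E#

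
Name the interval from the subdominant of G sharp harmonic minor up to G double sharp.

The subdominant of G# harmonic minor is C#.
C# up to G##: letters C→G make it a fifth; 8 semitones makes it augmented.

augmented fifth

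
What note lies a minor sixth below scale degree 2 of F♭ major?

Bb

Scale degree 2 of Fb major is Gb.
A minor sixth (8 semitones) below Gb lands on the letter B, giving Bb.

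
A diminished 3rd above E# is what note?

A third above E lands on the letter G.
A diminished third spans 2 semitones, so E# moves to pitch class 7. On the letter G that is G.

G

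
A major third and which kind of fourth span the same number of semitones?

diminished

A major third spans 4 semitones.
A fourth spanning 4 semitones is diminished (the perfect fourth is 5).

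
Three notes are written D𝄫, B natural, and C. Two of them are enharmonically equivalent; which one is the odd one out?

B

In 12-tone equal temperament, enharmonic equivalents share a pitch class. Dbb is pitch class 0; B is pitch class 11; C is pitch class 0.
Dbb and C share pitch class 0, while B is pitch class 11.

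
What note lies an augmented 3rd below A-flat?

A third below A lands on the letter F.
An augmented third spans 5 semitones, so Ab moves to pitch class 3. On the letter F that is Fbb.

Fbb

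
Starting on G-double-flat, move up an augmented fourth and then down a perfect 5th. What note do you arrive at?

An augmented fourth up from Gbb is Cb (letter C, 6 semitones up).
A perfect fifth down from Cb is Fb (letter F, 7 semitones down).

Fb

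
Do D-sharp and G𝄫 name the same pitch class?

No

D# is pitch class 3; Gbb is pitch class 5.
The pitch classes differ (3 vs. 5), so they are not enharmonic equivalents.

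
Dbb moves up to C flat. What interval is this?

Counting letters D–E–F–G–A–B–C gives a seventh.
Dbb→Cb = 11 semitones, exactly the major seventh.

major seventh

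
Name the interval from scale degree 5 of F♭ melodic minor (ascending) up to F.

augmented fourth

Scale degree 5 of Fb melodic minor (ascending) is Cb.
Cb up to F: letters C→F make it a fourth; 6 semitones makes it augmented.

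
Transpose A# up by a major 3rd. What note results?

C##

A up a major third is C#, so the target letter is C.
From A#, a major third is 4 semitones up: C##.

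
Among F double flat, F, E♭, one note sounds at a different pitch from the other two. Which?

F

In 12-tone equal temperament, enharmonic equivalents share a pitch class. Fbb is pitch class 3; F is pitch class 5; Eb is pitch class 3.
Fbb and Eb share pitch class 3, while F is pitch class 5.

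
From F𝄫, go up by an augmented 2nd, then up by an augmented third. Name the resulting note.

An augmented second up from Fbb is Gb (letter G, 3 semitones up).
An augmented third up from Gb is B (letter B, 5 semitones up).

B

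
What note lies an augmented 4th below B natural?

A fourth below B lands on the letter F.
An augmented fourth spans 6 semitones, so B moves to pitch class 5. On the letter F that is F.

F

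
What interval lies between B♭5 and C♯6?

augmented second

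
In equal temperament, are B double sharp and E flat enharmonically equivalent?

No

B## is pitch class 1; Eb is pitch class 3.
The pitch classes differ (1 vs. 3), so they are not enharmonic equivalents.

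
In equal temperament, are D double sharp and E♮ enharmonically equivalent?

Yes

D## = pitch class 4 and E = pitch class 4 — the same pitch class, so they are enharmonic equivalents.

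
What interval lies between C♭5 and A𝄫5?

The letter names run C→A, a span of 5 letter steps, so the interval is some kind of sixth.
Cb to Abb is 8 semitones. A major sixth is 9, so 8 makes it minor.

minor sixth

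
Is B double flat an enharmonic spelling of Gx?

Yes

Bbb is pitch class 9; G## is pitch class 9.
All spellings map to pitch class 9, so they are enharmonically equivalent.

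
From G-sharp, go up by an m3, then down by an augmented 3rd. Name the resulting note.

A minor third up from G# is B (letter B, 3 semitones up).
An augmented third down from B is Gb (letter G, 5 semitones down).

Gb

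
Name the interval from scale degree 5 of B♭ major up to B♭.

perfect fourth

Scale degree 5 of Bb major is F.
F up to Bb: letters F→B make it a fourth; 5 semitones makes it perfect.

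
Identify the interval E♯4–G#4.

Counting letters E–F–G gives a third.
E#→G# = 3 semitones, 1 narrower than the major third (4), so minor.

minor third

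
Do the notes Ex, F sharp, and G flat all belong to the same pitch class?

E## is pitch class 6; F# is pitch class 6; Gb is pitch class 6.
All spellings map to pitch class 6, so they are enharmonically equivalent.

Yes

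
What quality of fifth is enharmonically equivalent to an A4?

An augmented fourth spans 6 semitones.
A fifth spanning 6 semitones is diminished (the perfect fifth is 7).

diminished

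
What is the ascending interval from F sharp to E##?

augmented seventh

Counting letters F–G–A–B–C–D–E gives a seventh.
F#→E## = 12 semitones, 1 wider than the major seventh (11), so augmented.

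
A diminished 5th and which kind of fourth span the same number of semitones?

A diminished fifth spans 6 semitones.
A fourth spanning 6 semitones is augmented (the perfect fourth is 5).

augmented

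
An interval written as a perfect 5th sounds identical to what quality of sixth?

A perfect fifth spans 7 semitones.
A sixth spanning 7 semitones is diminished (the major sixth is 9).

diminished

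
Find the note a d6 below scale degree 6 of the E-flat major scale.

Scale degree 6 of Eb major is C.
A diminished sixth (7 semitones) below C lands on the letter E, giving E#.

E#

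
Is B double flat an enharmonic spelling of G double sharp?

Bbb is pitch class 9; G## is pitch class 9.
All spellings map to pitch class 9, so they are enharmonically equivalent.

Yes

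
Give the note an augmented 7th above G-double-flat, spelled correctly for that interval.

A seventh above G lands on the letter F.
An augmented seventh spans 12 semitones, so Gbb moves to pitch class 5. On the letter F that is F.

F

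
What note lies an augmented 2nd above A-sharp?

A second above A lands on the letter B.
An augmented second spans 3 semitones, so A# moves to pitch class 1. On the letter B that is B##.

B##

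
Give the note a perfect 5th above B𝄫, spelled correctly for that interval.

B up a perfect fifth is F#, so the target letter is F.
From Bbb, a perfect fifth is 7 semitones up: Fb.

Fb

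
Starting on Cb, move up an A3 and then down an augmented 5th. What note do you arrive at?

An augmented third up from Cb is E (letter E, 5 semitones up).
An augmented fifth down from E is Ab (letter A, 8 semitones down).

Ab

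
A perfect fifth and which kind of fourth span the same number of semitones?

doubly augmented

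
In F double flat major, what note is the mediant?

Degree 3 takes the letter 2 steps above F, which is A.
In major, degree 3 sits 4 semitones above the tonic. Fbb + 4 semitones is pitch class 7, spelled on A as Abb.

Abb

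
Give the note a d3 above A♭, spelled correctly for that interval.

Cbb

A up a major third is C#, so the target letter is C.
From Ab, a diminished third is 2 semitones up: Cbb.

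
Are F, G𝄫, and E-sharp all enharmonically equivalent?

Yes

F is pitch class 5; Gbb is pitch class 5; E# is pitch class 5.
All spellings map to pitch class 5, so they are enharmonically equivalent.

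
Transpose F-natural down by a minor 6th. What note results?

A

A sixth below F lands on the letter A.
A minor sixth spans 8 semitones, so F moves to pitch class 9. On the letter A that is A.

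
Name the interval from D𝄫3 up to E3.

doubly augmented second

The letter names run D→E, a span of 1 letter step, so the interval is some kind of second.
Dbb to E is 4 semitones. A major second is 2, so 4 makes it doubly augmented.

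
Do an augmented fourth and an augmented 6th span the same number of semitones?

No

An augmented fourth spans 6 semitones; an augmented sixth spans 10.
The spans differ, so they are not enharmonic equivalents.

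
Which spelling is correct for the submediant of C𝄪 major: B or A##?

Each scale degree takes a distinct letter name. Degree 6 of a scale on C must use the letter A.
A## and B are enharmonically the same pitch, but only A## uses the letter A, so it is the correct spelling here.

A##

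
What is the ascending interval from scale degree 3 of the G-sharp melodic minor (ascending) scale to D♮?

minor third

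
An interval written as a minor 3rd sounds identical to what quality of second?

A minor third spans 3 semitones.
A second spanning 3 semitones is augmented (the major second is 2).

augmented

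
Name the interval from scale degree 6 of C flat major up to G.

Scale degree 6 of Cb major is Ab.
Ab up to G: letters A→G make it a seventh; 11 semitones makes it major.

major seventh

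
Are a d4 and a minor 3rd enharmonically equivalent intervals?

No

A diminished fourth spans 4 semitones; a minor third spans 3.
The spans differ, so they are not enharmonic equivalents.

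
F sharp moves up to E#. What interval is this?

The letter names run F→E, a span of 6 letter steps, so the interval is some kind of seventh.
F# to E# is 11 semitones. A major seventh is 11, so 11 makes it major.

major seventh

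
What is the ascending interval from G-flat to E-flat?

The letter names run G→E, a span of 5 letter steps, so the interval is some kind of sixth.
Gb to Eb is 9 semitones. A major sixth is 9, so 9 makes it major.

major sixth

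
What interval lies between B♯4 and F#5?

diminished fifth

The letter names run B→F, a span of 4 letter steps, so the interval is some kind of fifth.
B# to F# is 6 semitones. A perfect fifth is 7, so 6 makes it diminished.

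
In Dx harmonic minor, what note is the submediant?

B#

Degree 6 takes the letter 5 steps above D, which is B.
In harmonic minor, degree 6 sits 8 semitones above the tonic. D## + 8 semitones is pitch class 0, spelled on B as B#.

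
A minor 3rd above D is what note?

A third above D lands on the letter F.
A minor third spans 3 semitones, so D moves to pitch class 5. On the letter F that is F.

F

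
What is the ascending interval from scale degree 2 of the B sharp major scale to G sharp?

Scale degree 2 of B# major is C##.
C## up to G#: letters C→G make it a fifth; 6 semitones makes it diminished.

diminished fifth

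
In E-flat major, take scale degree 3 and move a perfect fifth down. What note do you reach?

Scale degree 3 of Eb major is G.
A perfect fifth (7 semitones) below G lands on the letter C, giving C.

C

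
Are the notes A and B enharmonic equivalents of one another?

A is pitch class 9; B is pitch class 11.
The pitch classes differ (9 vs. 11), so they are not enharmonic equivalents.

No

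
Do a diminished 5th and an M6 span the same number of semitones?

No

A diminished fifth spans 6 semitones; a major sixth spans 9.
The spans differ, so they are not enharmonic equivalents.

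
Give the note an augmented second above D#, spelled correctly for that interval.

E##

D up a major second is E, so the target letter is E.
From D#, an augmented second is 3 semitones up: E##.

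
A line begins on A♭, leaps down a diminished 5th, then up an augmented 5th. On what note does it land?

A diminished fifth down from Ab is D (letter D, 6 semitones down).
An augmented fifth up from D is A# (letter A, 8 semitones up).

A#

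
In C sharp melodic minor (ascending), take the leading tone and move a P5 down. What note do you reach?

The leading tone of C# melodic minor (ascending) is B#.
A perfect fifth (7 semitones) below B# lands on the letter E, giving E#.

E#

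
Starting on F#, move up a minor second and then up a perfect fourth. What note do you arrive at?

A minor second up from F# is G (letter G, 1 semitone up).
A perfect fourth up from G is C (letter C, 5 semitones up).

C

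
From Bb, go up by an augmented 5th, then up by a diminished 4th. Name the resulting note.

An augmented fifth up from Bb is F# (letter F, 8 semitones up).
A diminished fourth up from F# is Bb (letter B, 4 semitones up).

Bb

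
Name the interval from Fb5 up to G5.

augmented second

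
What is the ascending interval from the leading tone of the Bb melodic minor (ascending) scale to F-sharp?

major sixth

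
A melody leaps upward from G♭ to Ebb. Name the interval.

The letter names run G→E, a span of 5 letter steps, so the interval is some kind of sixth.
Gb to Ebb is 8 semitones. A major sixth is 9, so 8 makes it minor.

minor sixth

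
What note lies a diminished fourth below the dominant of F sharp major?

G##

The dominant of F# major is C#.
A diminished fourth (4 semitones) below C# lands on the letter G, giving G##.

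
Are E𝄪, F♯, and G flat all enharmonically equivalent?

Yes

E## = pitch class 6 and F# = pitch class 6 and Gb = pitch class 6 — the same pitch class, so they are enharmonic equivalents.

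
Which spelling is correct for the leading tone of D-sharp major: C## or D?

Each scale degree takes a distinct letter name. Degree 7 of a scale on D must use the letter C.
C## and D are enharmonically the same pitch, but only C## uses the letter C, so it is the correct spelling here.

C##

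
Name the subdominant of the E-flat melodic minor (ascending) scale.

Degree 4 takes the letter 3 steps above E, which is A.
In melodic minor (ascending), degree 4 sits 5 semitones above the tonic. Eb + 5 semitones is pitch class 8, spelled on A as Ab.

Ab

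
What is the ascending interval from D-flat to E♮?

augmented second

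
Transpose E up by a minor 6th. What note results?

E up a major sixth is C#, so the target letter is C.
From E, a minor sixth is 8 semitones up: C.

C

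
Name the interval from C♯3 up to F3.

diminished fourth

Counting letters C–D–E–F gives a fourth.
C#→F = 4 semitones, 1 narrower than the perfect fourth (5), so diminished.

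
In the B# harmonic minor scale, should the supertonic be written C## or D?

C##

Each scale degree takes a distinct letter name. Degree 2 of a scale on B must use the letter C.
C## and D are enharmonically the same pitch, but only C## uses the letter C, so it is the correct spelling here.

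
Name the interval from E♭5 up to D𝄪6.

doubly augmented seventh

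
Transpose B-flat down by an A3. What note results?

Gbb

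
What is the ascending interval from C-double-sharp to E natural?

diminished third

The letter names run C→E, a span of 2 letter steps, so the interval is some kind of third.
C## to E is 2 semitones. A major third is 4, so 2 makes it diminished.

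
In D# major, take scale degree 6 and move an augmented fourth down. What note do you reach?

Scale degree 6 of D# major is B#.
An augmented fourth (6 semitones) below B# lands on the letter F, giving F#.

F#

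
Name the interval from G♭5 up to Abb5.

minor second

Counting letters G–A gives a second.
Gb→Abb = 1 semitone, 1 narrower than the major second (2), so minor.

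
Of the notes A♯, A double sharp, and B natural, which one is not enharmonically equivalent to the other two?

In 12-tone equal temperament, enharmonic equivalents share a pitch class. A# is pitch class 10; A## is pitch class 11; B is pitch class 11.
A## and B share pitch class 11, while A# is pitch class 10.

A#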